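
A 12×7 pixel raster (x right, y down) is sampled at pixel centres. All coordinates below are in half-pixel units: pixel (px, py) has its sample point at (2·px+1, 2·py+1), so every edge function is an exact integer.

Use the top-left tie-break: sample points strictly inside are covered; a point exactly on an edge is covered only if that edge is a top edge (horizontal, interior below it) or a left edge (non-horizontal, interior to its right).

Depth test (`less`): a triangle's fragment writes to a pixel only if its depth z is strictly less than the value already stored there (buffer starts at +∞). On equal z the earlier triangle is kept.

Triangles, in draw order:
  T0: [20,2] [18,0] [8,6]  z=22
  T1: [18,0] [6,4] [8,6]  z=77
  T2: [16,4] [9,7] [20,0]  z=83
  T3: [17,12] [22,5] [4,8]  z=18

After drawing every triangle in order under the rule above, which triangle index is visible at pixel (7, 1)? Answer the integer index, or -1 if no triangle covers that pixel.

T0:
  2·area = 32  (B↔C swapped to make it positive)
  edge (20, 2)→(8, 6): d=(-12,4) right/bottom  bias=-1
  edge (8, 6)→(18, 0): d=(10,-6) top-left  bias=+0
  edge (18, 0)→(20, 2): d=(2,2) right/bottom  bias=-1
    (8,0)@(17, 1): e=[24,4,4] → #
    (9,0)@(19, 1): e=[16,16,0] → ·  [on edge]
    (11,0)@(23, 1): e=[0,40,-8] → ·  [on edge]
    (6,1)@(13, 3): e=[16,0,16] → #  [on edge]
    (7,1)@(15, 3): e=[8,12,12] → #
    (8,1)@(17, 3): e=[0,24,8] → ·  [on edge]
    (10,1)@(21, 3): e=[-16,48,0] → ·  [on edge]
    (5,2)@(11, 5): e=[0,8,24] → ·  [on edge]
    (6,2)@(13, 5): e=[-8,20,20] → ·
    (7,2)@(15, 5): e=[-16,32,16] → ·
    (11,2)@(23, 5): e=[-48,80,0] → ·  [on edge]
    (2,3)@(5, 7): e=[0,-8,40] → ·  [on edge]
    (1,4)@(3, 9): e=[-16,0,48] → ·  [on edge]
  covered (3 px):
    · · · · · · · · # · · ·
    · · · · · · # # · · · ·
    · · · · · · · · · · · ·
    · · · · · · · · · · · ·
    · · · · · · · · · · · ·
    · · · · · · · · · · · ·
    · · · · · · · · · · · ·
T1:
  2·area = 32  (B↔C swapped to make it positive)
  edge (18, 0)→(8, 6): d=(-10,6) right/bottom  bias=-1
  edge (8, 6)→(6, 4): d=(-2,-2) top-left  bias=+0
  edge (6, 4)→(18, 0): d=(12,-4) top-left  bias=+0
    (1,0)@(3, 1): e=[80,0,-48] → ·  [on edge]
    (7,0)@(15, 1): e=[8,24,0] → #  [on edge]
    (8,0)@(17, 1): e=[-4,28,8] → ·
    (2,1)@(5, 3): e=[48,0,-16] → ·  [on edge]
    (4,1)@(9, 3): e=[24,8,0] → #  [on edge]
    (5,1)@(11, 3): e=[12,12,8] → #
    (6,1)@(13, 3): e=[0,16,16] → ·  [on edge]
    (7,1)@(15, 3): e=[-12,20,24] → ·
    (1,2)@(3, 5): e=[40,-8,0] → ·  [on edge]
    (3,2)@(7, 5): e=[16,0,16] → #  [on edge]
    (5,2)@(11, 5): e=[-8,8,32] → ·
    (3,3)@(7, 7): e=[-4,-4,40] → ·
    (4,3)@(9, 7): e=[-16,0,48] → ·  [on edge]
    (1,4)@(3, 9): e=[0,-16,48] → ·  [on edge]
    (5,4)@(11, 9): e=[-48,0,80] → ·  [on edge]
    (6,5)@(13, 11): e=[-80,0,112] → ·  [on edge]
    (7,6)@(15, 13): e=[-112,0,144] → ·  [on edge]
  covered (5 px):
    · · · · · · · # · · · ·
    · · · · # # · · · · · ·
    · · · # # · · · · · · ·
    · · · · · · · · · · · ·
    · · · · · · · · · · · ·
    · · · · · · · · · · · ·
    · · · · · · · · · · · ·
T2:
  2·area = 16
  edge (16, 4)→(9, 7): d=(-7,3) right/bottom  bias=-1
  edge (9, 7)→(20, 0): d=(11,-7) top-left  bias=+0
  edge (20, 0)→(16, 4): d=(-4,4) right/bottom  bias=-1
    (9,0)@(19, 1): e=[12,4,0] → ·  [on edge]
    (11,0)@(23, 1): e=[0,32,-16] → ·  [on edge]
    (8,1)@(17, 3): e=[4,12,0] → ·  [on edge]
    (6,2)@(13, 5): e=[2,6,8] → #
    (7,2)@(15, 5): e=[-4,20,0] → ·  [on edge]
    (4,3)@(9, 7): e=[0,0,16] → ·  [on edge]
    (6,3)@(13, 7): e=[-12,28,0] → ·  [on edge]
    (5,4)@(11, 9): e=[-20,36,0] → ·  [on edge]
    (4,5)@(9, 11): e=[-28,44,0] → ·  [on edge]
    (3,6)@(7, 13): e=[-36,52,0] → ·  [on edge]
  covered (1 px):
    · · · · · · · · · · · ·
    · · · · · · · · · · · ·
    · · · · · · # · · · · ·
    · · · · · · · · · · · ·
    · · · · · · · · · · · ·
    · · · · · · · · · · · ·
    · · · · · · · · · · · ·
T3:
  2·area = 111  (B↔C swapped to make it positive)
  edge (17, 12)→(4, 8): d=(-13,-4) top-left  bias=+0
  edge (4, 8)→(22, 5): d=(18,-3) top-left  bias=+0
  edge (22, 5)→(17, 12): d=(-5,7) right/bottom  bias=-1
    (5,3)@(11, 7): e=[41,3,67] → #
    (6,3)@(13, 7): e=[49,9,53] → #
    (7,3)@(15, 7): e=[57,15,39] → #
    (8,3)@(17, 7): e=[65,21,25] → #
    (9,3)@(19, 7): e=[73,27,11] → #
    (10,3)@(21, 7): e=[81,33,-3] → ·
    (4,4)@(9, 9): e=[7,33,71] → #
    (10,4)@(21, 9): e=[55,69,-13] → ·
    (4,5)@(9, 11): e=[-19,69,61] → ·
    (5,5)@(11, 11): e=[-11,75,47] → ·
    (6,5)@(13, 11): e=[-3,81,33] → ·
    (7,5)@(15, 11): e=[5,87,19] → #
  covered (13 px):
    · · · · · · · · · · · ·
    · · · · · · · · · · · ·
    · · · · · · · · · · · ·
    · · · · · # # # # # · ·
    · · · · # # # # # # · ·
    · · · · · · · # # · · ·
    · · · · · · · · · · · ·

Z-buffer (winner per pixel, '.' = empty):
  . . . . . . . 1 0 . . .
  . . . . 1 1 0 0 . . . .
  . . . 1 1 . 2 . . . . .
  . . . . . 3 3 3 3 3 . .
  . . . . 3 3 3 3 3 3 . .
  . . . . . . . 3 3 . . .
  . . . . . . . . . . . .

Answer: 0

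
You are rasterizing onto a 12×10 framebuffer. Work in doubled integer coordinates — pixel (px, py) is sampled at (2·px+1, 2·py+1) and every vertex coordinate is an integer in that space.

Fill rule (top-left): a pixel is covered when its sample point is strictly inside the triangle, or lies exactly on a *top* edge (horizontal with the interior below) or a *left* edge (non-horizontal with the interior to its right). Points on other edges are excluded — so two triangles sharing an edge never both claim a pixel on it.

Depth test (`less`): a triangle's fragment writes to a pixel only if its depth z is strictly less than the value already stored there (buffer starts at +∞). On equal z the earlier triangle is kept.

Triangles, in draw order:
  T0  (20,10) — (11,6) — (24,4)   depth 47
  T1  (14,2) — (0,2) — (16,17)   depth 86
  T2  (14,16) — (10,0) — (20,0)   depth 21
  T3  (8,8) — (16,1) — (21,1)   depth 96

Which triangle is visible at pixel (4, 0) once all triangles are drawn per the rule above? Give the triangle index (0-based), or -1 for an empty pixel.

T0:
  2·area = 70
  edge (20, 10)→(11, 6): d=(-9,-4) top-left  bias=+0
  edge (11, 6)→(24, 4): d=(13,-2) top-left  bias=+0
  edge (24, 4)→(20, 10): d=(-4,6) right/bottom  bias=-1
    (9,2)@(19, 5): e=[41,3,26] → #
    (10,2)@(21, 5): e=[49,7,14] → #
    (11,2)@(23, 5): e=[57,11,2] → #
    (7,3)@(15, 7): e=[7,21,42] → #
    (8,3)@(17, 7): e=[15,25,30] → #
    (11,3)@(23, 7): e=[39,37,-6] → ·
    (7,4)@(15, 9): e=[-11,47,34] → ·
    (8,4)@(17, 9): e=[-3,51,22] → ·
    (9,4)@(19, 9): e=[5,55,10] → #
    (10,4)@(21, 9): e=[13,59,-2] → ·
    (9,5)@(19, 11): e=[-13,81,2] → ·
  covered (8 px):
    · · · · · · · · · · · ·
    · · · · · · · · · · · ·
    · · · · · · · · · # # #
    · · · · · · · # # # # ·
    · · · · · · · · · # · ·
    · · · · · · · · · · · ·
    · · · · · · · · · · · ·
    · · · · · · · · · · · ·
    · · · · · · · · · · · ·
    · · · · · · · · · · · ·
T1:
  2·area = 210  (B↔C swapped to make it positive)
  edge (14, 2)→(16, 17): d=(2,15) right/bottom  bias=-1
  edge (16, 17)→(0, 2): d=(-16,-15) top-left  bias=+0
  edge (0, 2)→(14, 2): d=(14,0) top-left  bias=+0
    (1,1)@(3, 3): e=[167,29,14] → #
    (2,1)@(5, 3): e=[137,59,14] → #
    (3,1)@(7, 3): e=[107,89,14] → #
    (4,1)@(9, 3): e=[77,119,14] → #
    (5,1)@(11, 3): e=[47,149,14] → #
    (6,1)@(13, 3): e=[17,179,14] → #
    (7,1)@(15, 3): e=[-13,209,14] → ·
    (1,2)@(3, 5): e=[171,-3,42] → ·
    (2,2)@(5, 5): e=[141,27,42] → #
    (7,2)@(15, 5): e=[-9,177,42] → ·
    (2,3)@(5, 7): e=[145,-5,70] → ·
    (3,3)@(7, 7): e=[115,25,70] → #
  covered (24 px):
    · · · · · · · · · · · ·
    · # # # # # # · · · · ·
    · · # # # # # · · · · ·
    · · · # # # # · · · · ·
    · · · · # # # · · · · ·
    · · · · · # # # · · · ·
    · · · · · · # # · · · ·
    · · · · · · · # · · · ·
    · · · · · · · · · · · ·
    · · · · · · · · · · · ·
T2:
  2·area = 160
  edge (14, 16)→(10, 0): d=(-4,-16) top-left  bias=+0
  edge (10, 0)→(20, 0): d=(10,0) top-left  bias=+0
  edge (20, 0)→(14, 16): d=(-6,16) right/bottom  bias=-1
    (5,0)@(11, 1): e=[12,10,138] → #
    (6,0)@(13, 1): e=[44,10,106] → #
    (7,0)@(15, 1): e=[76,10,74] → #
    (8,0)@(17, 1): e=[108,10,42] → #
    (9,0)@(19, 1): e=[140,10,10] → #
    (10,0)@(21, 1): e=[172,10,-22] → ·
    (5,1)@(11, 3): e=[4,30,126] → #
    (9,1)@(19, 3): e=[132,30,-2] → ·
    (5,2)@(11, 5): e=[-4,50,114] → ·
    (6,2)@(13, 5): e=[28,50,82] → #
    (9,2)@(19, 5): e=[124,50,-14] → ·
    (6,3)@(13, 7): e=[20,70,70] → #
  covered (20 px):
    · · · · · # # # # # · ·
    · · · · · # # # # · · ·
    · · · · · · # # # · · ·
    · · · · · · # # # · · ·
    · · · · · · # # · · · ·
    · · · · · · # # · · · ·
    · · · · · · · # · · · ·
    · · · · · · · · · · · ·
    · · · · · · · · · · · ·
    · · · · · · · · · · · ·
T3:
  2·area = 35
  edge (8, 8)→(16, 1): d=(8,-7) top-left  bias=+0
  edge (16, 1)→(21, 1): d=(5,0) top-left  bias=+0
  edge (21, 1)→(8, 8): d=(-13,7) right/bottom  bias=-1
    (0,0)@(1, 1): e=[-105,0,140] → ·  [on edge]
    (1,0)@(3, 1): e=[-91,0,126] → ·  [on edge]
    (2,0)@(5, 1): e=[-77,0,112] → ·  [on edge]
    (3,0)@(7, 1): e=[-63,0,98] → ·  [on edge]
    (4,0)@(9, 1): e=[-49,0,84] → ·  [on edge]
    (5,0)@(11, 1): e=[-35,0,70] → ·  [on edge]
    (6,0)@(13, 1): e=[-21,0,56] → ·  [on edge]
    (7,0)@(15, 1): e=[-7,0,42] → ·  [on edge]
    (8,0)@(17, 1): e=[7,0,28] → #  [on edge]
    (9,0)@(19, 1): e=[21,0,14] → #  [on edge]
    (10,0)@(21, 1): e=[35,0,0] → ·  [on edge]
    (11,0)@(23, 1): e=[49,0,-14] → ·  [on edge]
  covered (5 px):
    · · · · · · · · # # · ·
    · · · · · · · # # · · ·
    · · · · · · # · · · · ·
    · · · · · · · · · · · ·
    · · · · · · · · · · · ·
    · · · · · · · · · · · ·
    · · · · · · · · · · · ·
    · · · · · · · · · · · ·
    · · · · · · · · · · · ·
    · · · · · · · · · · · ·

Z-buffer (winner per pixel, '.' = empty):
  . . . . . 2 2 2 2 2 . .
  . 1 1 1 1 2 2 2 2 . . .
  . . 1 1 1 1 2 2 2 0 0 0
  . . . 1 1 1 2 2 2 0 0 .
  . . . . 1 1 2 2 . 0 . .
  . . . . . 1 2 2 . . . .
  . . . . . . 1 2 . . . .
  . . . . . . . 1 . . . .
  . . . . . . . . . . . .
  . . . . . . . . . . . .

Final: -1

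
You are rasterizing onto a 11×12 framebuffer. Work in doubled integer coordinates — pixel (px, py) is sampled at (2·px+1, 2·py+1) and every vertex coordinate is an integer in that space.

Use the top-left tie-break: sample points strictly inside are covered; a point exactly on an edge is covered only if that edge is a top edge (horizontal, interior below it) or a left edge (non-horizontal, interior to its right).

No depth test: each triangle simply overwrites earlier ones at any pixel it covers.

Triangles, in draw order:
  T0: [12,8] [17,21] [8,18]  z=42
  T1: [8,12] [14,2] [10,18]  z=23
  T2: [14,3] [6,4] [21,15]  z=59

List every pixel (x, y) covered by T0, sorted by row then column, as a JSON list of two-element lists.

T0:
  2·area = 102
  edge (12, 8)→(17, 21): d=(5,13) right/bottom  bias=-1
  edge (17, 21)→(8, 18): d=(-9,-3) top-left  bias=+0
  edge (8, 18)→(12, 8): d=(4,-10) top-left  bias=+0
    (5,5)@(11, 11): e=[28,72,2] → █
    (6,5)@(13, 11): e=[2,78,22] → █
    (7,5)@(15, 11): e=[-24,84,42] → ·
    (5,6)@(11, 13): e=[38,54,10] → █
    (7,6)@(15, 13): e=[-14,66,50] → ·
    (5,7)@(11, 15): e=[48,36,18] → █
    (7,7)@(15, 15): e=[-4,48,58] → ·
    (2,8)@(5, 17): e=[136,0,-34] → ·  [on edge]
    (4,8)@(9, 17): e=[84,12,6] → █
    (7,8)@(15, 17): e=[6,30,66] → █
    (8,8)@(17, 17): e=[-20,36,86] → ·
    (4,9)@(9, 19): e=[94,-6,14] → ·
    (5,9)@(11, 19): e=[68,0,34] → █  [on edge]
    (8,10)@(17, 21): e=[0,0,102] → ·  [on edge]
  covered (13 px):
    · · · · · · · · · · ·
    · · · · · · · · · · ·
    · · · · · · · · · · ·
    · · · · · · · · · · ·
    · · · · · · · · · · ·
    · · · · · █ █ · · · ·
    · · · · · █ █ · · · ·
    · · · · · █ █ · · · ·
    · · · · █ █ █ █ · · ·
    · · · · · █ █ █ · · ·
    · · · · · · · · · · ·
    · · · · · · · · · · ·
T1:
  2·area = 56
  edge (8, 12)→(14, 2): d=(6,-10) top-left  bias=+0
  edge (14, 2)→(10, 18): d=(-4,16) right/bottom  bias=-1
  edge (10, 18)→(8, 12): d=(-2,-6) top-left  bias=+0
    (2,1)@(5, 3): e=[-84,140,0] → ·  [on edge]
    (6,2)@(13, 5): e=[8,4,44] → █
    (7,2)@(15, 5): e=[28,-28,56] → ·
    (5,3)@(11, 7): e=[0,28,28] → █  [on edge]
    (6,3)@(13, 7): e=[20,-4,40] → ·
    (3,4)@(7, 9): e=[-28,84,0] → ·  [on edge]
    (5,4)@(11, 9): e=[12,20,24] → █
    (6,4)@(13, 9): e=[32,-12,36] → ·
    (4,5)@(9, 11): e=[4,44,8] → █
    (6,5)@(13, 11): e=[44,-20,32] → ·
    (4,6)@(9, 13): e=[16,36,4] → █
    (6,6)@(13, 13): e=[56,-28,28] → ·
    (4,7)@(9, 15): e=[28,28,0] → █  [on edge]
    (2,8)@(5, 17): e=[0,84,-28] → ·  [on edge]
    (5,10)@(11, 21): e=[84,-28,0] → ·  [on edge]
  covered (8 px):
    · · · · · · · · · · ·
    · · · · · · · · · · ·
    · · · · · · █ · · · ·
    · · · · · █ · · · · ·
    · · · · · █ · · · · ·
    · · · · █ █ · · · · ·
    · · · · █ █ · · · · ·
    · · · · █ · · · · · ·
    · · · · · · · · · · ·
    · · · · · · · · · · ·
    · · · · · · · · · · ·
    · · · · · · · · · · ·
T2:
  2·area = 103  (B↔C swapped to make it positive)
  edge (14, 3)→(21, 15): d=(7,12) right/bottom  bias=-1
  edge (21, 15)→(6, 4): d=(-15,-11) top-left  bias=+0
  edge (6, 4)→(14, 3): d=(8,-1) top-left  bias=+0
    (4,2)@(9, 5): e=[74,18,11] → █
    (5,2)@(11, 5): e=[50,40,13] → █
    (6,2)@(13, 5): e=[26,62,15] → █
    (7,2)@(15, 5): e=[2,84,17] → █
    (8,2)@(17, 5): e=[-22,106,19] → ·
    (4,3)@(9, 7): e=[88,-12,27] → ·
    (5,3)@(11, 7): e=[64,10,29] → █
    (8,3)@(17, 7): e=[-8,76,35] → ·
    (5,4)@(11, 9): e=[78,-20,45] → ·
    (6,4)@(13, 9): e=[54,2,47] → █
    (8,4)@(17, 9): e=[6,46,51] → █
    (9,4)@(19, 9): e=[-18,68,53] → ·
    (10,7)@(21, 15): e=[0,0,103] → ·  [on edge]
  covered (12 px):
    · · · · · · · · · · ·
    · · · · · · · · · · ·
    · · · · █ █ █ █ · · ·
    · · · · · █ █ █ · · ·
    · · · · · · █ █ █ · ·
    · · · · · · · · █ · ·
    · · · · · · · · · █ ·
    · · · · · · · · · · ·
    · · · · · · · · · · ·
    · · · · · · · · · · ·
    · · · · · · · · · · ·
    · · · · · · · · · · ·

Final: [[5,5],[6,5],[5,6],[6,6],[5,7],[6,7],[4,8],[5,8],[6,8],[7,8],[5,9],[6,9],[7,9]]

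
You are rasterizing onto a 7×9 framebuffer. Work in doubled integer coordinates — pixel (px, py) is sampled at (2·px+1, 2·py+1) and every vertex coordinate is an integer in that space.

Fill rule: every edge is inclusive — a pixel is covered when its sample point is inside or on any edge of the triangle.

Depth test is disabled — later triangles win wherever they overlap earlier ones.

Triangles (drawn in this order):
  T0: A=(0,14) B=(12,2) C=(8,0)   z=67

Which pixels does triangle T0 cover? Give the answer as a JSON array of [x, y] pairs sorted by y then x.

T0:
  2·area = 72  (B↔C swapped to make it positive)
  edge (0, 14)→(8, 0): d=(8,-14) inclusive
  edge (8, 0)→(12, 2): d=(4,2) inclusive
  edge (12, 2)→(0, 14): d=(-12,12) inclusive
    (4,0)@(9, 1): e=[22,2,48] → #
    (5,0)@(11, 1): e=[50,-2,24] → ·
    (6,0)@(13, 1): e=[78,-6,0] → ·  [on edge]
    (3,1)@(7, 3): e=[10,14,48] → #
    (5,1)@(11, 3): e=[66,6,0] → #  [on edge]
    (6,1)@(13, 3): e=[94,2,-24] → ·
    (3,2)@(7, 5): e=[26,22,24] → #
    (4,2)@(9, 5): e=[54,18,0] → #  [on edge]
    (5,2)@(11, 5): e=[82,14,-24] → ·
    (2,3)@(5, 7): e=[14,34,24] → #
    (3,3)@(7, 7): e=[42,30,0] → #  [on edge]
    (4,3)@(9, 7): e=[70,26,-24] → ·
    (2,4)@(5, 9): e=[30,42,0] → #  [on edge]
    (1,5)@(3, 11): e=[18,54,0] → #  [on edge]
    (0,6)@(1, 13): e=[6,66,0] → #  [on edge]
  covered (12 px):
    · · · · # · ·
    · · · # # # ·
    · · · # # · ·
    · · # # · · ·
    · # # · · · ·
    · # · · · · ·
    # · · · · · ·
    · · · · · · ·
    · · · · · · ·

Answer: [[4,0],[3,1],[4,1],[5,1],[3,2],[4,2],[2,3],[3,3],[1,4],[2,4],[1,5],[0,6]]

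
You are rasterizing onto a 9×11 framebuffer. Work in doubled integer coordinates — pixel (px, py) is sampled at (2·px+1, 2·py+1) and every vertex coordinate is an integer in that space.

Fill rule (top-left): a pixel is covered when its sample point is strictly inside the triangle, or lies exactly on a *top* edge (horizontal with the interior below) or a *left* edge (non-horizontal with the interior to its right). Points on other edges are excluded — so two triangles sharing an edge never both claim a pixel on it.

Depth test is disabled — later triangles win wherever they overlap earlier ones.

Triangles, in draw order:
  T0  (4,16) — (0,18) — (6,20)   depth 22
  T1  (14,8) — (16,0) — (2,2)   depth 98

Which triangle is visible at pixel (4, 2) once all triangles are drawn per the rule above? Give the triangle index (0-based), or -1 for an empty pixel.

T0:
  2·area = 20  (B↔C swapped to make it positive)
  edge (4, 16)→(6, 20): d=(2,4) right/bottom  bias=-1
  edge (6, 20)→(0, 18): d=(-6,-2) top-left  bias=+0
  edge (0, 18)→(4, 16): d=(4,-2) top-left  bias=+0
    (1,8)@(3, 17): e=[6,12,2] → X
    (2,8)@(5, 17): e=[-2,16,6] → .
    (1,9)@(3, 19): e=[10,0,10] → X  [on edge]
    (2,9)@(5, 19): e=[2,4,14] → X
    (3,9)@(7, 19): e=[-6,8,18] → .
    (1,10)@(3, 21): e=[14,-12,18] → .
    (2,10)@(5, 21): e=[6,-8,22] → .
    (4,10)@(9, 21): e=[-10,0,30] → .  [on edge]
  covered (3 px):
    . . . . . . . . .
    . . . . . . . . .
    . . . . . . . . .
    . . . . . . . . .
    . . . . . . . . .
    . . . . . . . . .
    . . . . . . . . .
    . . . . . . . . .
    . X . . . . . . .
    . X X . . . . . .
    . . . . . . . . .
T1:
  2·area = 108  (B↔C swapped to make it positive)
  edge (14, 8)→(2, 2): d=(-12,-6) top-left  bias=+0
  edge (2, 2)→(16, 0): d=(14,-2) top-left  bias=+0
  edge (16, 0)→(14, 8): d=(-2,8) right/bottom  bias=-1
    (4,0)@(9, 1): e=[54,0,54] → X  [on edge]
    (5,0)@(11, 1): e=[66,4,38] → X
    (6,0)@(13, 1): e=[78,8,22] → X
    (7,0)@(15, 1): e=[90,12,6] → X
    (8,0)@(17, 1): e=[102,16,-10] → .
    (2,1)@(5, 3): e=[6,20,82] → X
    (3,1)@(7, 3): e=[18,24,66] → X
    (8,1)@(17, 3): e=[78,44,-14] → .
    (2,2)@(5, 5): e=[-18,48,78] → .
    (3,2)@(7, 5): e=[-6,52,62] → .
    (4,2)@(9, 5): e=[6,56,46] → X
    (7,2)@(15, 5): e=[42,68,-2] → .
  covered (14 px):
    . . . . X X X X .
    . . X X X X X X .
    . . . . X X X . .
    . . . . . . X . .
    . . . . . . . . .
    . . . . . . . . .
    . . . . . . . . .
    . . . . . . . . .
    . . . . . . . . .
    . . . . . . . . .
    . . . . . . . . .

Z-buffer (winner per pixel, '.' = empty):
  . . . . 1 1 1 1 .
  . . 1 1 1 1 1 1 .
  . . . . 1 1 1 . .
  . . . . . . 1 . .
  . . . . . . . . .
  . . . . . . . . .
  . . . . . . . . .
  . . . . . . . . .
  . 0 . . . . . . .
  . 0 0 . . . . . .
  . . . . . . . . .

Result: 1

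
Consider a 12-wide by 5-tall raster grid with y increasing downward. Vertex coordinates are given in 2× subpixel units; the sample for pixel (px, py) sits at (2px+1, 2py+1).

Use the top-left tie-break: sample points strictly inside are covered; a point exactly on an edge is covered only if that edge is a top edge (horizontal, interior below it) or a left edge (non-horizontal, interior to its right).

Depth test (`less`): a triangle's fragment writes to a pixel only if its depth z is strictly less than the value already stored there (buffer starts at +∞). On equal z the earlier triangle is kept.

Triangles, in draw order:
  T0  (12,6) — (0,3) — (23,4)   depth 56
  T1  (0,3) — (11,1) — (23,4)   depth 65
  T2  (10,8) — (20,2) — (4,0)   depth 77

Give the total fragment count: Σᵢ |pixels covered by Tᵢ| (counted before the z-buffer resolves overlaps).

T0:
  2·area = 57
  edge (12, 6)→(0, 3): d=(-12,-3) top-left  bias=+0
  edge (0, 3)→(23, 4): d=(23,1) right/bottom  bias=-1
  edge (23, 4)→(12, 6): d=(-11,2) right/bottom  bias=-1
    (4,2)@(9, 5): e=[3,37,17] → X
    (5,2)@(11, 5): e=[9,35,13] → X
    (6,2)@(13, 5): e=[15,33,9] → X
    (7,2)@(15, 5): e=[21,31,5] → X
    (8,2)@(17, 5): e=[27,29,1] → X
    (9,2)@(19, 5): e=[33,27,-3] → .
    (4,3)@(9, 7): e=[-21,83,-5] → .
    (5,3)@(11, 7): e=[-15,81,-9] → .
    (6,3)@(13, 7): e=[-9,79,-13] → .
    (7,3)@(15, 7): e=[-3,77,-17] → .
    (8,3)@(17, 7): e=[3,75,-21] → .
  covered (5 px):
    . . . . . . . . . . . .
    . . . . . . . . . . . .
    . . . . X X X X X . . .
    . . . . . . . . . . . .
    . . . . . . . . . . . .
T1:
  2·area = 57
  edge (0, 3)→(11, 1): d=(11,-2) top-left  bias=+0
  edge (11, 1)→(23, 4): d=(12,3) right/bottom  bias=-1
  edge (23, 4)→(0, 3): d=(-23,-1) top-left  bias=+0
    (5,0)@(11, 1): e=[0,0,57] → .  [on edge]
    (0,1)@(1, 3): e=[2,54,1] → X
    (1,1)@(3, 3): e=[6,48,3] → X
    (2,1)@(5, 3): e=[10,42,5] → X
    (3,1)@(7, 3): e=[14,36,7] → X
    (4,1)@(9, 3): e=[18,30,9] → X
    (5,1)@(11, 3): e=[22,24,11] → X
    (6,1)@(13, 3): e=[26,18,13] → X
    (7,1)@(15, 3): e=[30,12,15] → X
    (8,1)@(17, 3): e=[34,6,17] → X
    (9,1)@(19, 3): e=[38,0,19] → .  [on edge]
    (0,2)@(1, 5): e=[24,78,-45] → .
  covered (9 px):
    . . . . . . . . . . . .
    X X X X X X X X X . . .
    . . . . . . . . . . . .
    . . . . . . . . . . . .
    . . . . . . . . . . . .
T2:
  2·area = 116  (B↔C swapped to make it positive)
  edge (10, 8)→(4, 0): d=(-6,-8) top-left  bias=+0
  edge (4, 0)→(20, 2): d=(16,2) right/bottom  bias=-1
  edge (20, 2)→(10, 8): d=(-10,6) right/bottom  bias=-1
    (2,0)@(5, 1): e=[2,14,100] → X
    (3,0)@(7, 1): e=[18,10,88] → X
    (4,0)@(9, 1): e=[34,6,76] → X
    (5,0)@(11, 1): e=[50,2,64] → X
    (6,0)@(13, 1): e=[66,-2,52] → .
    (2,1)@(5, 3): e=[-10,46,80] → .
    (3,1)@(7, 3): e=[6,42,68] → X
    (6,1)@(13, 3): e=[54,30,32] → X
    (7,1)@(15, 3): e=[70,26,20] → X
    (8,1)@(17, 3): e=[86,22,8] → X
    (9,1)@(19, 3): e=[102,18,-4] → .
    (3,2)@(7, 5): e=[-6,74,48] → .
    (7,2)@(15, 5): e=[58,58,0] → .  [on edge]
  covered (14 px):
    . . X X X X . . . . . .
    . . . X X X X X X . . .
    . . . . X X X . . . . .
    . . . . . X . . . . . .
    . . . . . . . . . . . .

Result: 28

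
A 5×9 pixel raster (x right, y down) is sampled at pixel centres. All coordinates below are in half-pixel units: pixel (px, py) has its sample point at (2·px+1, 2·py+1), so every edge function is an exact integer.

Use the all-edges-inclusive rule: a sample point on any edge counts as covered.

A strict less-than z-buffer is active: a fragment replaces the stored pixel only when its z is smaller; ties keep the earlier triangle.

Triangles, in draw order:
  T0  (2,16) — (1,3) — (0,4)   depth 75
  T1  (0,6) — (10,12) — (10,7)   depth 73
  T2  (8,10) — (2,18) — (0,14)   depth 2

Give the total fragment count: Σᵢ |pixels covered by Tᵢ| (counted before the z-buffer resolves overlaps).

T0:
  2·area = 14  (B↔C swapped to make it positive)
  edge (2, 16)→(0, 4): d=(-2,-12) inclusive
  edge (0, 4)→(1, 3): d=(1,-1) inclusive
  edge (1, 3)→(2, 16): d=(1,13) inclusive
    (1,0)@(3, 1): e=[42,0,-28] → ·  [on edge]
    (0,1)@(1, 3): e=[14,0,0] → #  [on edge]
    (1,1)@(3, 3): e=[38,2,-26] → ·
    (0,2)@(1, 5): e=[10,2,2] → #
    (1,2)@(3, 5): e=[34,4,-24] → ·
    (0,3)@(1, 7): e=[6,4,4] → #
    (1,3)@(3, 7): e=[30,6,-22] → ·
    (0,4)@(1, 9): e=[2,6,6] → #
    (1,4)@(3, 9): e=[26,8,-20] → ·
    (0,5)@(1, 11): e=[-2,8,8] → ·
  covered (4 px):
    · · · · ·
    # · · · ·
    # · · · ·
    # · · · ·
    # · · · ·
    · · · · ·
    · · · · ·
    · · · · ·
    · · · · ·
T1:
  2·area = 50  (B↔C swapped to make it positive)
  edge (0, 6)→(10, 7): d=(10,1) inclusive
  edge (10, 7)→(10, 12): d=(0,5) inclusive
  edge (10, 12)→(0, 6): d=(-10,-6) inclusive
    (1,3)@(3, 7): e=[7,35,8] → #
    (2,3)@(5, 7): e=[5,25,20] → #
    (3,3)@(7, 7): e=[3,15,32] → #
    (4,3)@(9, 7): e=[1,5,44] → #
    (1,4)@(3, 9): e=[27,35,-12] → ·
    (2,4)@(5, 9): e=[25,25,0] → #  [on edge]
    (2,5)@(5, 11): e=[45,25,-20] → ·
    (3,5)@(7, 11): e=[43,15,-8] → ·
    (4,5)@(9, 11): e=[41,5,4] → #
    (4,6)@(9, 13): e=[61,5,-16] → ·
  covered (8 px):
    · · · · ·
    · · · · ·
    · · · · ·
    · # # # #
    · · # # #
    · · · · #
    · · · · ·
    · · · · ·
    · · · · ·
T2:
  2·area = 40
  edge (8, 10)→(2, 18): d=(-6,8) inclusive
  edge (2, 18)→(0, 14): d=(-2,-4) inclusive
  edge (0, 14)→(8, 10): d=(8,-4) inclusive
    (3,5)@(7, 11): e=[2,34,4] → #
    (4,5)@(9, 11): e=[-14,42,12] → ·
    (1,6)@(3, 13): e=[22,14,4] → #
    (2,6)@(5, 13): e=[6,22,12] → #
    (3,6)@(7, 13): e=[-10,30,20] → ·
    (0,7)@(1, 15): e=[26,2,12] → #
    (2,7)@(5, 15): e=[-6,18,28] → ·
    (0,8)@(1, 17): e=[14,-2,28] → ·
    (1,8)@(3, 17): e=[-2,6,36] → ·
  covered (5 px):
    · · · · ·
    · · · · ·
    · · · · ·
    · · · · ·
    · · · · ·
    · · · # ·
    · # # · ·
    # # · · ·
    · · · · ·

Answer: 17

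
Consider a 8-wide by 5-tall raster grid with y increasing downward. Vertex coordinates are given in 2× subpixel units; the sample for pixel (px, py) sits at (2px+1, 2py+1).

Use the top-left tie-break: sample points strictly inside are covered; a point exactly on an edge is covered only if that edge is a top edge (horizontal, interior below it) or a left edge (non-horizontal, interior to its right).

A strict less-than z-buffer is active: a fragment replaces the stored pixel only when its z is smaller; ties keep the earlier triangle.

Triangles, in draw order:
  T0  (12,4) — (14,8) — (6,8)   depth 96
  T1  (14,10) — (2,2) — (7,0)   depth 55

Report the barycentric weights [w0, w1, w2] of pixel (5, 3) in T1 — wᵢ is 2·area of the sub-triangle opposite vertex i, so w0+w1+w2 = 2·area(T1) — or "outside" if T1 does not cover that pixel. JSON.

T0:
  2·area = 32
  edge (12, 4)→(14, 8): d=(2,4) right/bottom  bias=-1
  edge (14, 8)→(6, 8): d=(-8,0) right/bottom  bias=-1
  edge (6, 8)→(12, 4): d=(6,-4) top-left  bias=+0
    (5,2)@(11, 5): e=[6,24,2] → █
    (6,2)@(13, 5): e=[-2,24,10] → ·
    (4,3)@(9, 7): e=[18,8,6] → █
    (6,3)@(13, 7): e=[2,8,22] → █
    (7,3)@(15, 7): e=[-6,8,30] → ·
    (4,4)@(9, 9): e=[22,-8,18] → ·
    (5,4)@(11, 9): e=[14,-8,26] → ·
    (6,4)@(13, 9): e=[6,-8,34] → ·
  covered (4 px):
    · · · · · · · ·
    · · · · · · · ·
    · · · · · █ · ·
    · · · · █ █ █ ·
    · · · · · · · ·
T1:
  2·area = 64
  edge (14, 10)→(2, 2): d=(-12,-8) top-left  bias=+0
  edge (2, 2)→(7, 0): d=(5,-2) top-left  bias=+0
  edge (7, 0)→(14, 10): d=(7,10) right/bottom  bias=-1
    (2,0)@(5, 1): e=[36,1,27] → █
    (3,0)@(7, 1): e=[52,5,7] → █
    (4,0)@(9, 1): e=[68,9,-13] → ·
    (2,1)@(5, 3): e=[12,11,41] → █
    (4,1)@(9, 3): e=[44,19,1] → █
    (5,1)@(11, 3): e=[60,23,-19] → ·
    (2,2)@(5, 5): e=[-12,21,55] → ·
    (3,2)@(7, 5): e=[4,25,35] → █
    (5,2)@(11, 5): e=[36,33,-5] → ·
    (3,3)@(7, 7): e=[-20,35,49] → ·
    (4,3)@(9, 7): e=[-4,39,29] → ·
    (5,3)@(11, 7): e=[12,43,9] → █
  covered (9 px):
    · · █ █ · · · ·
    · · █ █ █ · · ·
    · · · █ █ · · ·
    · · · · · █ · ·
    · · · · · · █ ·

Answer: [43,9,12]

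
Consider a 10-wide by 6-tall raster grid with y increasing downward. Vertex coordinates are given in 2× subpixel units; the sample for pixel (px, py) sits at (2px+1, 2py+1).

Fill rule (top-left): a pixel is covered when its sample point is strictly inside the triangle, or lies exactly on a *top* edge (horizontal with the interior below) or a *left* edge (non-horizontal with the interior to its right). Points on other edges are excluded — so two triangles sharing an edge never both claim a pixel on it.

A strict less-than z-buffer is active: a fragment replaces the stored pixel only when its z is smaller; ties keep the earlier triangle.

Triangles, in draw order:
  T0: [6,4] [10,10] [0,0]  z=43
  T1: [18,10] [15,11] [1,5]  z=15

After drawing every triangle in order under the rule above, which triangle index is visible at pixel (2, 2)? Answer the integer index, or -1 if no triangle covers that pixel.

T0:
  2·area = 20
  edge (6, 4)→(10, 10): d=(4,6) right/bottom  bias=-1
  edge (10, 10)→(0, 0): d=(-10,-10) top-left  bias=+0
  edge (0, 0)→(6, 4): d=(6,4) right/bottom  bias=-1
    (0,0)@(1, 1): e=[18,0,2] → █  [on edge]
    (1,0)@(3, 1): e=[6,20,-6] → ·
    (0,1)@(1, 3): e=[26,-20,14] → ·
    (1,1)@(3, 3): e=[14,0,6] → █  [on edge]
    (2,1)@(5, 3): e=[2,20,-2] → ·
    (1,2)@(3, 5): e=[22,-20,18] → ·
    (2,2)@(5, 5): e=[10,0,10] → █  [on edge]
    (3,2)@(7, 5): e=[-2,20,2] → ·
    (2,3)@(5, 7): e=[18,-20,22] → ·
    (3,3)@(7, 7): e=[6,0,14] → █  [on edge]
    (4,3)@(9, 7): e=[-6,20,6] → ·
    (3,4)@(7, 9): e=[14,-20,26] → ·
    (4,4)@(9, 9): e=[2,0,18] → █  [on edge]
    (5,5)@(11, 11): e=[-2,0,22] → ·  [on edge]
  covered (5 px):
    █ · · · · · · · · ·
    · █ · · · · · · · ·
    · · █ · · · · · · ·
    · · · █ · · · · · ·
    · · · · █ · · · · ·
    · · · · · · · · · ·
T1:
  2·area = 32
  edge (18, 10)→(15, 11): d=(-3,1) right/bottom  bias=-1
  edge (15, 11)→(1, 5): d=(-14,-6) top-left  bias=+0
  edge (1, 5)→(18, 10): d=(17,5) right/bottom  bias=-1
    (0,2)@(1, 5): e=[32,0,0] → ·  [on edge]
    (3,3)@(7, 7): e=[20,8,4] → █
    (4,3)@(9, 7): e=[18,20,-6] → ·
    (3,4)@(7, 9): e=[14,-20,38] → ·
    (5,4)@(11, 9): e=[10,4,18] → █
    (6,4)@(13, 9): e=[8,16,8] → █
    (7,4)@(15, 9): e=[6,28,-2] → ·
    (5,5)@(11, 11): e=[4,-24,52] → ·
    (6,5)@(13, 11): e=[2,-12,42] → ·
    (7,5)@(15, 11): e=[0,0,32] → ·  [on edge]
  covered (3 px):
    · · · · · · · · · ·
    · · · · · · · · · ·
    · · · · · · · · · ·
    · · · █ · · · · · ·
    · · · · · █ █ · · ·
    · · · · · · · · · ·

Z-buffer (winner per pixel, '.' = empty):
  0 . . . . . . . . .
  . 0 . . . . . . . .
  . . 0 . . . . . . .
  . . . 1 . . . . . .
  . . . . 0 1 1 . . .
  . . . . . . . . . .

Answer: 0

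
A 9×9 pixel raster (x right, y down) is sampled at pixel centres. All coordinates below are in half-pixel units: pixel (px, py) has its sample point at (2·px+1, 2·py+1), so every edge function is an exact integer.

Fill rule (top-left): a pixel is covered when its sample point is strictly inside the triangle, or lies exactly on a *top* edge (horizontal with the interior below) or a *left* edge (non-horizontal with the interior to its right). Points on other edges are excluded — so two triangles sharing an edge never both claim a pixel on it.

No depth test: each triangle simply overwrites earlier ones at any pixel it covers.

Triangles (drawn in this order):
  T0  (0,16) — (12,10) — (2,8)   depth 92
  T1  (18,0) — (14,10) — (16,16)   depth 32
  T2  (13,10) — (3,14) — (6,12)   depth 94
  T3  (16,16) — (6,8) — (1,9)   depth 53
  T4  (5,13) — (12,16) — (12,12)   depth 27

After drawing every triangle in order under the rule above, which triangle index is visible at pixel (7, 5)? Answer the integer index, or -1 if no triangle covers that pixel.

T0:
  2·area = 84  (B↔C swapped to make it positive)
  edge (0, 16)→(2, 8): d=(2,-8) top-left  bias=+0
  edge (2, 8)→(12, 10): d=(10,2) right/bottom  bias=-1
  edge (12, 10)→(0, 16): d=(-12,6) right/bottom  bias=-1
    (1,4)@(3, 9): e=[10,8,66] → X
    (2,4)@(5, 9): e=[26,4,54] → X
    (3,4)@(7, 9): e=[42,0,42] → .  [on edge]
    (1,5)@(3, 11): e=[14,28,42] → X
    (3,5)@(7, 11): e=[46,20,18] → X
    (4,5)@(9, 11): e=[62,16,6] → X
    (5,5)@(11, 11): e=[78,12,-6] → .
    (8,5)@(17, 11): e=[126,0,-42] → .  [on edge]
    (0,6)@(1, 13): e=[2,52,30] → X
    (3,6)@(7, 13): e=[50,40,-6] → .
    (4,6)@(9, 13): e=[66,36,-18] → .
    (0,7)@(1, 15): e=[6,72,6] → X
  covered (10 px):
    . . . . . . . . .
    . . . . . . . . .
    . . . . . . . . .
    . . . . . . . . .
    . X X . . . . . .
    . X X X X . . . .
    X X X . . . . . .
    X . . . . . . . .
    . . . . . . . . .
T1:
  2·area = 44  (B↔C swapped to make it positive)
  edge (18, 0)→(16, 16): d=(-2,16) right/bottom  bias=-1
  edge (16, 16)→(14, 10): d=(-2,-6) top-left  bias=+0
  edge (14, 10)→(18, 0): d=(4,-10) top-left  bias=+0
    (5,0)@(11, 1): e=[110,0,-66] → .  [on edge]
    (8,1)@(17, 3): e=[10,32,2] → X
    (8,2)@(17, 5): e=[6,28,10] → X
    (6,3)@(13, 7): e=[66,0,-22] → .  [on edge]
    (8,3)@(17, 7): e=[2,24,18] → X
    (7,4)@(15, 9): e=[30,8,6] → X
    (8,4)@(17, 9): e=[-2,20,26] → .
    (7,5)@(15, 11): e=[26,4,14] → X
    (8,5)@(17, 11): e=[-6,16,34] → .
    (7,6)@(15, 13): e=[22,0,22] → X  [on edge]
    (8,6)@(17, 13): e=[-10,12,42] → .
    (7,7)@(15, 15): e=[18,-4,30] → .
  covered (6 px):
    . . . . . . . . .
    . . . . . . . . X
    . . . . . . . . X
    . . . . . . . . X
    . . . . . . . X .
    . . . . . . . X .
    . . . . . . . X .
    . . . . . . . . .
    . . . . . . . . .
T2:
  2·area = 8
  edge (13, 10)→(3, 14): d=(-10,4) right/bottom  bias=-1
  edge (3, 14)→(6, 12): d=(3,-2) top-left  bias=+0
  edge (6, 12)→(13, 10): d=(7,-2) top-left  bias=+0
    (2,6)@(5, 13): e=[2,1,5] → X
    (3,6)@(7, 13): e=[-6,5,9] → .
    (2,7)@(5, 15): e=[-18,7,19] → .
  covered (1 px):
    . . . . . . . . .
    . . . . . . . . .
    . . . . . . . . .
    . . . . . . . . .
    . . . . . . . . .
    . . . . . . . . .
    . . X . . . . . .
    . . . . . . . . .
    . . . . . . . . .
T3:
  2·area = 50  (B↔C swapped to make it positive)
  edge (16, 16)→(1, 9): d=(-15,-7) top-left  bias=+0
  edge (1, 9)→(6, 8): d=(5,-1) top-left  bias=+0
  edge (6, 8)→(16, 16): d=(10,8) right/bottom  bias=-1
    (5,3)@(11, 7): e=[100,0,-50] → .  [on edge]
    (0,4)@(1, 9): e=[0,0,50] → X  [on edge]
    (1,4)@(3, 9): e=[14,2,34] → X
    (2,4)@(5, 9): e=[28,4,18] → X
    (3,4)@(7, 9): e=[42,6,2] → X
    (4,4)@(9, 9): e=[56,8,-14] → .
    (0,5)@(1, 11): e=[-30,10,70] → .
    (1,5)@(3, 11): e=[-16,12,54] → .
    (2,5)@(5, 11): e=[-2,14,38] → .
    (3,5)@(7, 11): e=[12,16,22] → X
    (4,5)@(9, 11): e=[26,18,6] → X
    (5,5)@(11, 11): e=[40,20,-10] → .
  covered (7 px):
    . . . . . . . . .
    . . . . . . . . .
    . . . . . . . . .
    . . . . . . . . .
    X X X X . . . . .
    . . . X X . . . .
    . . . . . X . . .
    . . . . . . . . .
    . . . . . . . . .
T4:
  2·area = 28  (B↔C swapped to make it positive)
  edge (5, 13)→(12, 12): d=(7,-1) top-left  bias=+0
  edge (12, 12)→(12, 16): d=(0,4) right/bottom  bias=-1
  edge (12, 16)→(5, 13): d=(-7,-3) top-left  bias=+0
    (2,6)@(5, 13): e=[0,28,0] → X  [on edge]
    (3,6)@(7, 13): e=[2,20,6] → X
    (4,6)@(9, 13): e=[4,12,12] → X
    (5,6)@(11, 13): e=[6,4,18] → X
    (6,6)@(13, 13): e=[8,-4,24] → .
    (2,7)@(5, 15): e=[14,28,-14] → .
    (3,7)@(7, 15): e=[16,20,-8] → .
    (4,7)@(9, 15): e=[18,12,-2] → .
    (5,7)@(11, 15): e=[20,4,4] → X
    (6,7)@(13, 15): e=[22,-4,10] → .
    (5,8)@(11, 17): e=[34,4,-10] → .
  covered (5 px):
    . . . . . . . . .
    . . . . . . . . .
    . . . . . . . . .
    . . . . . . . . .
    . . . . . . . . .
    . . . . . . . . .
    . . X X X X . . .
    . . . . . X . . .
    . . . . . . . . .

Z-buffer (winner per pixel, '.' = empty):
  . . . . . . . . .
  . . . . . . . . 1
  . . . . . . . . 1
  . . . . . . . . 1
  3 3 3 3 . . . 1 .
  . 0 0 3 3 . . 1 .
  0 0 4 4 4 4 . 1 .
  0 . . . . 4 . . .
  . . . . . . . . .

Answer: 1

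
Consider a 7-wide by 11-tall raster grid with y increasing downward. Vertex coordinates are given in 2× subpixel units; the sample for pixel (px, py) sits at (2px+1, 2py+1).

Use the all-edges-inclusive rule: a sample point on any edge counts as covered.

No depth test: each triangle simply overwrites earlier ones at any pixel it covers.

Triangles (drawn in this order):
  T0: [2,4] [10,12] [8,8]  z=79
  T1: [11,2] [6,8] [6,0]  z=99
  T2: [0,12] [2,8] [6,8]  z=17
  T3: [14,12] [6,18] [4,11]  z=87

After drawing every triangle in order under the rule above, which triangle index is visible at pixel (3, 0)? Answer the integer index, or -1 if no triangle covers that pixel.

T0:
  2·area = 16  (B↔C swapped to make it positive)
  edge (2, 4)→(8, 8): d=(6,4) inclusive
  edge (8, 8)→(10, 12): d=(2,4) inclusive
  edge (10, 12)→(2, 4): d=(-8,-8) inclusive
    (0,1)@(1, 3): e=[-2,18,0] → .  [on edge]
    (1,2)@(3, 5): e=[2,14,0] → X  [on edge]
    (2,2)@(5, 5): e=[-6,6,16] → .
    (1,3)@(3, 7): e=[14,18,-16] → .
    (2,3)@(5, 7): e=[6,10,0] → X  [on edge]
    (3,3)@(7, 7): e=[-2,2,16] → .
    (2,4)@(5, 9): e=[18,14,-16] → .
    (3,4)@(7, 9): e=[10,6,0] → X  [on edge]
    (4,4)@(9, 9): e=[2,-2,16] → .
    (3,5)@(7, 11): e=[22,10,-16] → .
    (4,5)@(9, 11): e=[14,2,0] → X  [on edge]
    (5,5)@(11, 11): e=[6,-6,16] → .
    (5,6)@(11, 13): e=[18,-2,0] → .  [on edge]
    (6,7)@(13, 15): e=[22,-6,0] → .  [on edge]
  covered (4 px):
    . . . . . . .
    . . . . . . .
    . X . . . . .
    . . X . . . .
    . . . X . . .
    . . . . X . .
    . . . . . . .
    . . . . . . .
    . . . . . . .
    . . . . . . .
    . . . . . . .
T1:
  2·area = 40
  edge (11, 2)→(6, 8): d=(-5,6) inclusive
  edge (6, 8)→(6, 0): d=(0,-8) inclusive
  edge (6, 0)→(11, 2): d=(5,2) inclusive
    (3,0)@(7, 1): e=[29,8,3] → X
    (4,0)@(9, 1): e=[17,24,-1] → .
    (3,1)@(7, 3): e=[19,8,13] → X
    (4,1)@(9, 3): e=[7,24,9] → X
    (5,1)@(11, 3): e=[-5,40,5] → .
    (3,2)@(7, 5): e=[9,8,23] → X
    (4,2)@(9, 5): e=[-3,24,19] → .
    (3,3)@(7, 7): e=[-1,8,33] → .
  covered (4 px):
    . . . X . . .
    . . . X X . .
    . . . X . . .
    . . . . . . .
    . . . . . . .
    . . . . . . .
    . . . . . . .
    . . . . . . .
    . . . . . . .
    . . . . . . .
    . . . . . . .
T2:
  2·area = 16
  edge (0, 12)→(2, 8): d=(2,-4) inclusive
  edge (2, 8)→(6, 8): d=(4,0) inclusive
  edge (6, 8)→(0, 12): d=(-6,4) inclusive
    (1,4)@(3, 9): e=[6,4,6] → X
    (2,4)@(5, 9): e=[14,4,-2] → .
    (0,5)@(1, 11): e=[2,12,2] → X
    (1,5)@(3, 11): e=[10,12,-6] → .
    (0,6)@(1, 13): e=[6,20,-10] → .
  covered (2 px):
    . . . . . . .
    . . . . . . .
    . . . . . . .
    . . . . . . .
    . X . . . . .
    X . . . . . .
    . . . . . . .
    . . . . . . .
    . . . . . . .
    . . . . . . .
    . . . . . . .
T3:
  2·area = 68
  edge (14, 12)→(6, 18): d=(-8,6) inclusive
  edge (6, 18)→(4, 11): d=(-2,-7) inclusive
  edge (4, 11)→(14, 12): d=(10,1) inclusive
    (2,6)@(5, 13): e=[46,3,19] → X
    (3,6)@(7, 13): e=[34,17,17] → X
    (4,6)@(9, 13): e=[22,31,15] → X
    (5,6)@(11, 13): e=[10,45,13] → X
    (6,6)@(13, 13): e=[-2,59,11] → .
    (2,7)@(5, 15): e=[30,-1,39] → .
    (3,7)@(7, 15): e=[18,13,37] → X
    (5,7)@(11, 15): e=[-6,41,33] → .
    (3,8)@(7, 17): e=[2,9,57] → X
    (4,8)@(9, 17): e=[-10,23,55] → .
    (3,9)@(7, 19): e=[-14,5,77] → .
  covered (7 px):
    . . . . . . .
    . . . . . . .
    . . . . . . .
    . . . . . . .
    . . . . . . .
    . . . . . . .
    . . X X X X .
    . . . X X . .
    . . . X . . .
    . . . . . . .
    . . . . . . .

Z-buffer (winner per pixel, '.' = empty):
  . . . 1 . . .
  . . . 1 1 . .
  . 0 . 1 . . .
  . . 0 . . . .
  . 2 . 0 . . .
  2 . . . 0 . .
  . . 3 3 3 3 .
  . . . 3 3 . .
  . . . 3 . . .
  . . . . . . .
  . . . . . . .

Answer: 1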